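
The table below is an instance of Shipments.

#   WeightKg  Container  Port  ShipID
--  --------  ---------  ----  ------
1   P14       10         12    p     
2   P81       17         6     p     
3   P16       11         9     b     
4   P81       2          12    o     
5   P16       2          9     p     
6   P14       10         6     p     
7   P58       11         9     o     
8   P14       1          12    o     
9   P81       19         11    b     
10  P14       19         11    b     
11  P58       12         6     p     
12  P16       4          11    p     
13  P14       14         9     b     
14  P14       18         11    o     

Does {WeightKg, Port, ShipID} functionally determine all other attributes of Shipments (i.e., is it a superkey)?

All 14 rows have distinct {WeightKg, Port, ShipID} values, so {WeightKg, Port, ShipID} → (all attributes) holds and {WeightKg, Port, ShipID} is a superkey.

Yes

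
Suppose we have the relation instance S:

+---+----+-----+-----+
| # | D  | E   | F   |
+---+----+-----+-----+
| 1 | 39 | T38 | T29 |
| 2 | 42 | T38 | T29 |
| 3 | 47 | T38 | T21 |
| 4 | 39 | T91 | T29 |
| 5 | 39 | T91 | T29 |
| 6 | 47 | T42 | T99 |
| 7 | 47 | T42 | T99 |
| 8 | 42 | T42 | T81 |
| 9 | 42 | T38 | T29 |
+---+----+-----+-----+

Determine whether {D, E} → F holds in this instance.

(D=39, E=T38): row 1 → F = T29 ✓
(D=42, E=T38): rows 2, 9 → F = T29, T29 ✓
(D=47, E=T38): row 3 → F = T21 ✓
(D=39, E=T91): rows 4, 5 → F = T29, T29 ✓
(D=47, E=T42): rows 6, 7 → F = T99, T99 ✓
(D=42, E=T42): row 8 → F = T81 ✓
Every {D, E} value is associated with a single F value, so {D, E} → F holds.

Yes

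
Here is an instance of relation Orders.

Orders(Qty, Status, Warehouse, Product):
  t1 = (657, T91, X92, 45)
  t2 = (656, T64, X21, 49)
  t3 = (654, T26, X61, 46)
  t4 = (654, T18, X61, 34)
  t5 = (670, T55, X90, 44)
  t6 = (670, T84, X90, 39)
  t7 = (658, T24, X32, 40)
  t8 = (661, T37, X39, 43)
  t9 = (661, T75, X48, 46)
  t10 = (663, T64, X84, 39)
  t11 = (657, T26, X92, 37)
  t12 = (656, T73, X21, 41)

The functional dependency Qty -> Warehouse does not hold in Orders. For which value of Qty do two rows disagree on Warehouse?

Qty=657: rows 1, 11 → Warehouse = X92, X92 ✓
Qty=656: rows 2, 12 → Warehouse = X21, X21 ✓
Qty=654: rows 3, 4 → Warehouse = X61, X61 ✓
Qty=670: rows 5, 6 → Warehouse = X90, X90 ✓
Qty=658: row 7 → Warehouse = X32 ✓
Qty=661: rows 8, 9 → Warehouse takes values {X39, X48} — violation
Qty=663: row 10 → Warehouse = X84 ✓
The only Qty value with inconsistent Warehouse is Qty=661.

661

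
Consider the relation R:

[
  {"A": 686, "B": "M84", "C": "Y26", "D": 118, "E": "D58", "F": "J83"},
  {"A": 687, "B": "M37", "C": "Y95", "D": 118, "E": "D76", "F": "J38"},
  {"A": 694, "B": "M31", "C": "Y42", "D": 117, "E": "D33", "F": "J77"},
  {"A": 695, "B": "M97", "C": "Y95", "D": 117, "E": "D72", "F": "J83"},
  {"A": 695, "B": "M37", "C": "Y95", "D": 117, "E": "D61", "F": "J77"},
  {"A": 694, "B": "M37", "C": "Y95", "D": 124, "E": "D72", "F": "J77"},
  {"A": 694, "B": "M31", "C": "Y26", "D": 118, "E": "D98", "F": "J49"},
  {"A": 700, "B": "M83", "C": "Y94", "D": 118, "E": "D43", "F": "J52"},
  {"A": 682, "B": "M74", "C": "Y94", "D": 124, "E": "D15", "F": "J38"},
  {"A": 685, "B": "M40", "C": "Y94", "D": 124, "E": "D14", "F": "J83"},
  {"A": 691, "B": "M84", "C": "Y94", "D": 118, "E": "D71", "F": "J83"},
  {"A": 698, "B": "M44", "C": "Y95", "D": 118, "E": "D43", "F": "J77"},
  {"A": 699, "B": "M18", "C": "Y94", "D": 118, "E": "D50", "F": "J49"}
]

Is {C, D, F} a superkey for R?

All 13 rows have distinct {C, D, F} values, so {C, D, F} → (all attributes) holds and {C, D, F} is a superkey.

Yes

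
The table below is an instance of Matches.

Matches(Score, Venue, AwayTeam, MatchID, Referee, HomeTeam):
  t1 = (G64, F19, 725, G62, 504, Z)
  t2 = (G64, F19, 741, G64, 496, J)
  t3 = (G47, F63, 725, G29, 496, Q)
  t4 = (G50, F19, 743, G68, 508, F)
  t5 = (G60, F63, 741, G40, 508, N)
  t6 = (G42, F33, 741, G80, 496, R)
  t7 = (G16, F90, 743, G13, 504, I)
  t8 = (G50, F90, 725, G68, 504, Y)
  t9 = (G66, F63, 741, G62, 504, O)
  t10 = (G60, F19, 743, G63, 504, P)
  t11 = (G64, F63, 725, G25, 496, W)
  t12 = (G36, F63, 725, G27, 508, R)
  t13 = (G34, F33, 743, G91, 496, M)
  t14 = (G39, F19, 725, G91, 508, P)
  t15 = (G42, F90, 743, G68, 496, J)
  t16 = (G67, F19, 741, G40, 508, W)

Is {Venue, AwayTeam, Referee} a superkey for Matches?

Rows 3 and 11 have the same {Venue, AwayTeam, Referee} value (Venue=F63, AwayTeam=725, Referee=496) but are distinct tuples, so {Venue, AwayTeam, Referee} does not determine every attribute — not a superkey.

No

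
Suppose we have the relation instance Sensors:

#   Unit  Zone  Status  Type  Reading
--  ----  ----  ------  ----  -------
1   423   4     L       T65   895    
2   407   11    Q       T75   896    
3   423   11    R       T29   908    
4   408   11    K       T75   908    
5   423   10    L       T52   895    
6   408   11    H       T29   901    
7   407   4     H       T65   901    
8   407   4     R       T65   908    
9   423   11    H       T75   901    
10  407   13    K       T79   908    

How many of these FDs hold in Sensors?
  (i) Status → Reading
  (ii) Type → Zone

(i) Status → Reading: every LHS value maps to a single RHS value — holds.
(ii) Type → Zone: every LHS value maps to a single RHS value — holds.
2 of the 2 dependencies hold.

2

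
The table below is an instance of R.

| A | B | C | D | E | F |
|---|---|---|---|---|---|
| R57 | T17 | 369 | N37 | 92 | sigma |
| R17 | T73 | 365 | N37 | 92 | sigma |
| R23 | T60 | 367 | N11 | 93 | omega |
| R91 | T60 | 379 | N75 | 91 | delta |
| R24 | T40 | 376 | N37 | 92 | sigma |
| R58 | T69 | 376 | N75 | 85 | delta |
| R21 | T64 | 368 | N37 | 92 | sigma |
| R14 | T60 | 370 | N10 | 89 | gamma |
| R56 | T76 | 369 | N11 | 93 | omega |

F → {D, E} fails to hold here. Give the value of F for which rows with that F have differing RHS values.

delta

F=sigma: 4 rows → {D,E} = (N37, 92), (N37, 92), (N37, 92), (N37, 92) ✓
F=omega: 2 rows → {D,E} = (N11, 93), (N11, 93) ✓
F=delta: 2 rows → {D,E} takes values {(N75, 91), (N75, 85)} — violation
F=gamma: 1 row → {D,E} = (N10, 89) ✓
The only F value with inconsistent RHS is F=delta.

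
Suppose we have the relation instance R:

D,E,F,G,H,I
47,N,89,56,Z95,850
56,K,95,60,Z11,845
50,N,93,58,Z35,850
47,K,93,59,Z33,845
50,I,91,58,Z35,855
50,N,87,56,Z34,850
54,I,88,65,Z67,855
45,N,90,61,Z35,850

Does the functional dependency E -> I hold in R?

E=N: 4 rows → I = 850, 850, 850, 850 ✓
E=K: 2 rows → I = 845, 845 ✓
E=I: 2 rows → I = 855, 855 ✓
Every E value is associated with a single I value, so E -> I holds.

Yes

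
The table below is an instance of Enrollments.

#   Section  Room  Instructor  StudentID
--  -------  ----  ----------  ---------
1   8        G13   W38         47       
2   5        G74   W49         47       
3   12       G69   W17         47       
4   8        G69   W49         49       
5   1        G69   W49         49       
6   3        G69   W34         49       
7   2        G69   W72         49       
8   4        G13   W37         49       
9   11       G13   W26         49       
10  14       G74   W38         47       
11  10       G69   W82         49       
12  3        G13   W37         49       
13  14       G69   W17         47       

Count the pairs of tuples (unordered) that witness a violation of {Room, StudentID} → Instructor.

12

(Room=G74, StudentID=47): violating pairs (2,10) — 1 pair.
(Room=G69, StudentID=47): all 2 rows agree on Instructor — 0 pairs.
(Room=G69, StudentID=49): violating pairs (4,6), (4,7), (4,11), (5,6), (5,7), (5,11), (6,7), (6,11), (7,11) — 9 pairs.
(Room=G13, StudentID=49): violating pairs (8,9), (9,12) — 2 pairs.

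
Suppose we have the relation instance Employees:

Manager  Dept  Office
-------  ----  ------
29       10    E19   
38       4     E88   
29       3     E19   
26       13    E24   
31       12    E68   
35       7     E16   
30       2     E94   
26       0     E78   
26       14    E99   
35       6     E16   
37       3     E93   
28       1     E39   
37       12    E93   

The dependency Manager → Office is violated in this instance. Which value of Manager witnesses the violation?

26

Manager=29: 2 rows → Office = E19, E19 ✓
Manager=38: 1 row → Office = E88 ✓
Manager=26: 3 rows → Office takes values {E24, E78, E99} — violation
Manager=31: 1 row → Office = E68 ✓
Manager=35: 2 rows → Office = E16, E16 ✓
Manager=30: 1 row → Office = E94 ✓
Manager=37: 2 rows → Office = E93, E93 ✓
Manager=28: 1 row → Office = E39 ✓
The only Manager value with inconsistent Office is Manager=26.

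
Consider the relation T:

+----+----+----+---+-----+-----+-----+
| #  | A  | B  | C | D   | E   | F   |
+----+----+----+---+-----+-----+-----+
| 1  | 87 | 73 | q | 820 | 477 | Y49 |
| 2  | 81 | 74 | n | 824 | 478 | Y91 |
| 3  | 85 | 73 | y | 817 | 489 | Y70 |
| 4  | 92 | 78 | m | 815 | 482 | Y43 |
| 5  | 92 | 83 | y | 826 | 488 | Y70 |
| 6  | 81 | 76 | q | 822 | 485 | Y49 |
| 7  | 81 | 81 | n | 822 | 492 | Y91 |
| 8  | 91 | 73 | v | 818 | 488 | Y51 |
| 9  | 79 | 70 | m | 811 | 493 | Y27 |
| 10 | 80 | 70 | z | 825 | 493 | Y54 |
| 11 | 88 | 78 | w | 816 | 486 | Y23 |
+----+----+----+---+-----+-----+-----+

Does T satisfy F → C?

Yes

F=Y49: rows 1, 6 → C = q, q ✓
F=Y91: rows 2, 7 → C = n, n ✓
F=Y70: rows 3, 5 → C = y, y ✓
F=Y43: row 4 → C = m ✓
F=Y51: row 8 → C = v ✓
F=Y27: row 9 → C = m ✓
F=Y54: row 10 → C = z ✓
F=Y23: row 11 → C = w ✓
Every F value is associated with a single C value, so F → C holds.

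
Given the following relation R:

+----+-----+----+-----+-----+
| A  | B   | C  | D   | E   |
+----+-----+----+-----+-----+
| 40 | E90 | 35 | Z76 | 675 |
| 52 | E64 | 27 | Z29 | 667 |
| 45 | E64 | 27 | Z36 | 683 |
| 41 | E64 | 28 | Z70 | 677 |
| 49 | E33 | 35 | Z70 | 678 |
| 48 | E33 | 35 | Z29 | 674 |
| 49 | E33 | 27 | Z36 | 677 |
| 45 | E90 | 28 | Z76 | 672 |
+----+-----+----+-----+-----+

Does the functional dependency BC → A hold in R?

(B=E90, C=35): 1 row → A = 40 ✓
(B=E64, C=27): 2 rows → A takes values {52, 45} — violation
(B=E64, C=28): 1 row → A = 41 ✓
(B=E33, C=35): 2 rows → A takes values {49, 48} — violation
(B=E33, C=27): 1 row → A = 49 ✓
(B=E90, C=28): 1 row → A = 45 ✓
Two rows agree on BC but differ on A, so BC → A does not hold.

No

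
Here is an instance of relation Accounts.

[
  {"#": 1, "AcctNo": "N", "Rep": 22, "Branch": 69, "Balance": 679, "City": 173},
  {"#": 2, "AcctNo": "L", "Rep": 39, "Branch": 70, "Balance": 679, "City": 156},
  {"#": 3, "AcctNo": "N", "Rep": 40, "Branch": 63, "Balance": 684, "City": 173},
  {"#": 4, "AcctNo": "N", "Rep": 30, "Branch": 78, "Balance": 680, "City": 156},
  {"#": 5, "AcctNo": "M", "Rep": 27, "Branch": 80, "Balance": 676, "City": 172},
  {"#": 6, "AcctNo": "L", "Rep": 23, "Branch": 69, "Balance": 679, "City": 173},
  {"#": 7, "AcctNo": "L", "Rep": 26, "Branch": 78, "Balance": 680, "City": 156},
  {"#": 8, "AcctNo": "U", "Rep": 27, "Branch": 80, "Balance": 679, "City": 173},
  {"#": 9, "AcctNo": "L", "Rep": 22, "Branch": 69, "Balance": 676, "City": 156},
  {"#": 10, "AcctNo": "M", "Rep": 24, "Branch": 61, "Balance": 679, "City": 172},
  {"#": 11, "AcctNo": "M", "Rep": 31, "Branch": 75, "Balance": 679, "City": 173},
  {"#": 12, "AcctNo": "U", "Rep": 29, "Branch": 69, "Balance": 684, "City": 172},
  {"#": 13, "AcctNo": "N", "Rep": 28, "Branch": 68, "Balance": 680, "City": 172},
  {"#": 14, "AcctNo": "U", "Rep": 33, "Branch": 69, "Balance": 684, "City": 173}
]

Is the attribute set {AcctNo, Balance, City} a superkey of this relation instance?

All 14 rows have distinct {AcctNo, Balance, City} values, so {AcctNo, Balance, City} → (all attributes) holds and {AcctNo, Balance, City} is a superkey.

Yes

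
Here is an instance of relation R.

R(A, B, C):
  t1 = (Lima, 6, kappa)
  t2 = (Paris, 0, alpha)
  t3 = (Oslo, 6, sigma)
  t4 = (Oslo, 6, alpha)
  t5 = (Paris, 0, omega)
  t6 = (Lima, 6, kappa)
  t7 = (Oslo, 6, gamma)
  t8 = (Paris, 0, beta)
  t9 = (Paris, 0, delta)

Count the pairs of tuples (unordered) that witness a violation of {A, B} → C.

9

(A=Lima, B=6): all 2 rows agree on C — 0 pairs.
(A=Paris, B=0): violating pairs (2,5), (2,8), (2,9), (5,8), (5,9), (8,9) — 6 pairs.
(A=Oslo, B=6): violating pairs (3,4), (3,7), (4,7) — 3 pairs.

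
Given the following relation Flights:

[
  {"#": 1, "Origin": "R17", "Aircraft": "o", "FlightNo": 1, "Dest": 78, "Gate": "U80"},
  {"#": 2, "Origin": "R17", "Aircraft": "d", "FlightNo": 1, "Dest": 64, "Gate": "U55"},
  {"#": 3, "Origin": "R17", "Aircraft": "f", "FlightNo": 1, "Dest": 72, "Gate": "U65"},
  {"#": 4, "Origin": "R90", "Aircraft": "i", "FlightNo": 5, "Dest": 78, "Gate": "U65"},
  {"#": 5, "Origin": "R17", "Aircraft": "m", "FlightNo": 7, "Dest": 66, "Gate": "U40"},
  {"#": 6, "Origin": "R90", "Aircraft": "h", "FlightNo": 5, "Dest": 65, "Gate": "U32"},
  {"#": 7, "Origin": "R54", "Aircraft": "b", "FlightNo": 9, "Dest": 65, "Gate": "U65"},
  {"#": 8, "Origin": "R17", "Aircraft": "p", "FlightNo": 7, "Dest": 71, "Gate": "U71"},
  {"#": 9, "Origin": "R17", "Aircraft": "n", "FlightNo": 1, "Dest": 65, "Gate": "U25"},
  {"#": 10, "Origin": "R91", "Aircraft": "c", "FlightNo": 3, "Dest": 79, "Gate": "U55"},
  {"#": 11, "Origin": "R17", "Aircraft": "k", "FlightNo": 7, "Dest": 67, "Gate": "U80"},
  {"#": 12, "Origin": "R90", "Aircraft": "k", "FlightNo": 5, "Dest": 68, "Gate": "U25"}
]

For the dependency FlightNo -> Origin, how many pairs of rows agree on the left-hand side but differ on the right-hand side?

0

FlightNo=1: all 4 rows agree on Origin — 0 pairs.
FlightNo=5: all 3 rows agree on Origin — 0 pairs.
FlightNo=7: all 3 rows agree on Origin — 0 pairs.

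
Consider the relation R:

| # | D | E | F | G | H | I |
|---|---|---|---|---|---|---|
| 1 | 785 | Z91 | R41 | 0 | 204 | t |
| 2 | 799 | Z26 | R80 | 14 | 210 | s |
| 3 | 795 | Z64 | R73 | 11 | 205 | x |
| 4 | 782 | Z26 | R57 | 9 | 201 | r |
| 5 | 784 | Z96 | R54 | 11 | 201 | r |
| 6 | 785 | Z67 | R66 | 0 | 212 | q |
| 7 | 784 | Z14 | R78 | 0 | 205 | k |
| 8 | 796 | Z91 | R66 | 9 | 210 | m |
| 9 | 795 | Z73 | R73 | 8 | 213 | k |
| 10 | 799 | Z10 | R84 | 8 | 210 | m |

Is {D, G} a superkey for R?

Rows 1 and 6 have the same {D, G} value (D=785, G=0) but are distinct tuples, so {D, G} does not determine every attribute — not a superkey.

No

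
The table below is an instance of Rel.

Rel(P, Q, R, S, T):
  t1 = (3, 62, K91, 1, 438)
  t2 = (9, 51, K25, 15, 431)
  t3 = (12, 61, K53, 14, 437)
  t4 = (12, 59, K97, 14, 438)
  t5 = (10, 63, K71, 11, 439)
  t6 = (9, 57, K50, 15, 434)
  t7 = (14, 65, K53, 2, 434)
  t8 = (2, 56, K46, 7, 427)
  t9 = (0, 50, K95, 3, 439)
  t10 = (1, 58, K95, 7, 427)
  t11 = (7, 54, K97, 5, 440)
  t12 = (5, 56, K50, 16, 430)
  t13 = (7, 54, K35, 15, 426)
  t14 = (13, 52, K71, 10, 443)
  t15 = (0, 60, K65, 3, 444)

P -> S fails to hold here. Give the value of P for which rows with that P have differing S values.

7

P=3: row 1 → S = 1 ✓
P=9: rows 2, 6 → S = 15, 15 ✓
P=12: rows 3, 4 → S = 14, 14 ✓
P=10: row 5 → S = 11 ✓
P=14: row 7 → S = 2 ✓
P=2: row 8 → S = 7 ✓
P=0: rows 9, 15 → S = 3, 3 ✓
P=1: row 10 → S = 7 ✓
P=7: rows 11, 13 → S takes values {5, 15} — violation
P=5: row 12 → S = 16 ✓
P=13: row 14 → S = 10 ✓
The only P value with inconsistent S is P=7.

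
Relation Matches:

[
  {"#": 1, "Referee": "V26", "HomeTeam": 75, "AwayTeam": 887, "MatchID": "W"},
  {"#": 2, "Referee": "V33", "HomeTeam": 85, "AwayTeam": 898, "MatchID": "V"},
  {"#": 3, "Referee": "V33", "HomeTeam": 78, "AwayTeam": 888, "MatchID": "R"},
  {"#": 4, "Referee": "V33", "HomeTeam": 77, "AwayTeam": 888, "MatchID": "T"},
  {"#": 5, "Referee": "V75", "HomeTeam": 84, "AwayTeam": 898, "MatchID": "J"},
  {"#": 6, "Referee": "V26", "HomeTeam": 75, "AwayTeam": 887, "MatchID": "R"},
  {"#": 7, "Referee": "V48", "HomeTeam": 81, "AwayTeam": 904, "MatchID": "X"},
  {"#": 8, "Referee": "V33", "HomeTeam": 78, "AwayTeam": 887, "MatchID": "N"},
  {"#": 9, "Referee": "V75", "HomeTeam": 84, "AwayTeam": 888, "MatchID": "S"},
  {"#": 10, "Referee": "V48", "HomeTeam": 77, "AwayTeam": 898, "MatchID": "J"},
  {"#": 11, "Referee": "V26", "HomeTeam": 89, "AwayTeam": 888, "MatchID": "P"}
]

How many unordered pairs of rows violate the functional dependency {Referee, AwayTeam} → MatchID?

(Referee=V26, AwayTeam=887): violating pairs (1,6) — 1 pair.
(Referee=V33, AwayTeam=888): violating pairs (3,4) — 1 pair.

2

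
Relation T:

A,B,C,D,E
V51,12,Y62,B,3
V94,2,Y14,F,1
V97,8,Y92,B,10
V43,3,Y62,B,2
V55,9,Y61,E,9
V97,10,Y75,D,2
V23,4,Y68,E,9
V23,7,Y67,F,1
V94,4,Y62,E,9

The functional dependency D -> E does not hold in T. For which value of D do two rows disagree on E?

B

D=B: 3 rows → E takes values {3, 10, 2} — violation
D=F: 2 rows → E = 1, 1 ✓
D=E: 3 rows → E = 9, 9, 9 ✓
D=D: 1 row → E = 2 ✓
The only D value with inconsistent E is D=B.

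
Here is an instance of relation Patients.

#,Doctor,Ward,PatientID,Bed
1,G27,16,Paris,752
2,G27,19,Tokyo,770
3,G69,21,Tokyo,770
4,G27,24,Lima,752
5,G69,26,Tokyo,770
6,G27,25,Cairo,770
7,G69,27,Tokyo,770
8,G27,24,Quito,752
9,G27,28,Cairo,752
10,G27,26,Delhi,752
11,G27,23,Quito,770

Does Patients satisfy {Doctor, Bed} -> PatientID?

(Doctor=G27, Bed=752): rows 1, 4, 8, 9, 10 → PatientID takes values {Paris, Lima, Quito, Cairo, Delhi} — violation
(Doctor=G27, Bed=770): rows 2, 6, 11 → PatientID takes values {Tokyo, Cairo, Quito} — violation
(Doctor=G69, Bed=770): rows 3, 5, 7 → PatientID = Tokyo, Tokyo, Tokyo ✓
Two rows agree on {Doctor, Bed} but differ on PatientID, so {Doctor, Bed} -> PatientID does not hold.

No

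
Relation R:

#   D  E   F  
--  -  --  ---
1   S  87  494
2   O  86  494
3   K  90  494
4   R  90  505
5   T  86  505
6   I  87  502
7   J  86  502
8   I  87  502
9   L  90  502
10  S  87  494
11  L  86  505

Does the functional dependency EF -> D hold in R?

No

(E=87, F=494): rows 1, 10 → D = S, S ✓
(E=86, F=494): row 2 → D = O ✓
(E=90, F=494): row 3 → D = K ✓
(E=90, F=505): row 4 → D = R ✓
(E=86, F=505): rows 5, 11 → D takes values {T, L} — violation
(E=87, F=502): rows 6, 8 → D = I, I ✓
(E=86, F=502): row 7 → D = J ✓
(E=90, F=502): row 9 → D = L ✓
Two rows agree on EF but differ on D, so EF -> D does not hold.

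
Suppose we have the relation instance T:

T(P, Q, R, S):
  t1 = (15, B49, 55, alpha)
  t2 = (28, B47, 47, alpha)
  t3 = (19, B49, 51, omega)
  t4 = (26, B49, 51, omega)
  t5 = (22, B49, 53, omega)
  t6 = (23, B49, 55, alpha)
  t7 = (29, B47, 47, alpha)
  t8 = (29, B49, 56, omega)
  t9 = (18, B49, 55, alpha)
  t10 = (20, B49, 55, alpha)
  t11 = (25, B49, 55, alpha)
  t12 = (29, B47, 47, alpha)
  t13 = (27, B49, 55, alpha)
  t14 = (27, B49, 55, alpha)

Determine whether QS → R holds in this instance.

(Q=B49, S=alpha): rows 1, 6, 9, 10, 11, 13, 14 → R = 55, 55, 55, 55, 55, 55, 55 ✓
(Q=B47, S=alpha): rows 2, 7, 12 → R = 47, 47, 47 ✓
(Q=B49, S=omega): rows 3, 4, 5, 8 → R takes values {51, 53, 56} — violation
Two rows agree on QS but differ on R, so QS → R does not hold.

No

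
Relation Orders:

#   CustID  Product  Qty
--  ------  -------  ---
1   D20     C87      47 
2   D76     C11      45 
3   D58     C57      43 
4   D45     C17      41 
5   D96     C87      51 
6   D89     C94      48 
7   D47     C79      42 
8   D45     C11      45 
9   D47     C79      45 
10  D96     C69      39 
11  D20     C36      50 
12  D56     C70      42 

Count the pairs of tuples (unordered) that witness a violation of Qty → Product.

3

Qty=45: violating pairs (2,9), (8,9) — 2 pairs.
Qty=42: violating pairs (7,12) — 1 pair.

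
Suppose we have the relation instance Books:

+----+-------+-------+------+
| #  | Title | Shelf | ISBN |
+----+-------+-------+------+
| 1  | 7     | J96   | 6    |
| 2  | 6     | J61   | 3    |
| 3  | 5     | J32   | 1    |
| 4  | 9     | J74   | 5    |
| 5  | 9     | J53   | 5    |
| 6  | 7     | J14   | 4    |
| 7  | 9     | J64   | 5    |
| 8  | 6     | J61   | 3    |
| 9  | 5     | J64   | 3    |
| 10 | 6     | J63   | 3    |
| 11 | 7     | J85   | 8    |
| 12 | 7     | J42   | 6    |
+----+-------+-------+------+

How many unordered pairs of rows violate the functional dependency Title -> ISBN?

Title=7: violating pairs (1,6), (1,11), (6,11), (6,12), (11,12) — 5 pairs.
Title=6: all 3 rows agree on ISBN — 0 pairs.
Title=5: violating pairs (3,9) — 1 pair.
Title=9: all 3 rows agree on ISBN — 0 pairs.

6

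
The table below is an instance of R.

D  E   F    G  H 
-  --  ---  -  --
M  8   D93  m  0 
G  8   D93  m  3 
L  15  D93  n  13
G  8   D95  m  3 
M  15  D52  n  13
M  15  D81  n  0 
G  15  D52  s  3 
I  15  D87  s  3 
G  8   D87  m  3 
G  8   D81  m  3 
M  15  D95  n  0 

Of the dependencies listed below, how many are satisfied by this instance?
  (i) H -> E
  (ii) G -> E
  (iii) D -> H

1

(i) H -> E: H=0: 3 rows → E takes values {8, 15} — violation; H=3: 6 rows → E takes values {8, 15} — violation — fails.
(ii) G -> E: every LHS value maps to a single RHS value — holds.
(iii) D -> H: D=M: 4 rows → H takes values {0, 13} — violation — fails.
1 of the 3 dependencies holds.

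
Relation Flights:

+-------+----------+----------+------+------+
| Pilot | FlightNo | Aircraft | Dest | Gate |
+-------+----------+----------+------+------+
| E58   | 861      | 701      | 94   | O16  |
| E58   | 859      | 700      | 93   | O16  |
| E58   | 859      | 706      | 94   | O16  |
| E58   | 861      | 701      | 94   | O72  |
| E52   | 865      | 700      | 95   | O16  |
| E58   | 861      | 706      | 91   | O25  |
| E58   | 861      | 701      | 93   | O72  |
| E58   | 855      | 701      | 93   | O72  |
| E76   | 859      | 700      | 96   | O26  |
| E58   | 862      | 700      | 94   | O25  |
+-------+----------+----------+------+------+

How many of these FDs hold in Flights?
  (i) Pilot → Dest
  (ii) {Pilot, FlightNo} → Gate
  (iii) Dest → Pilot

(i) Pilot → Dest: Pilot=E58: 8 rows → Dest takes values {94, 93, 91} — violation — fails.
(ii) {Pilot, FlightNo} → Gate: (Pilot=E58, FlightNo=861): 4 rows → Gate takes values {O16, O72, O25} — violation — fails.
(iii) Dest → Pilot: every LHS value maps to a single RHS value — holds.
1 of the 3 dependencies holds.

1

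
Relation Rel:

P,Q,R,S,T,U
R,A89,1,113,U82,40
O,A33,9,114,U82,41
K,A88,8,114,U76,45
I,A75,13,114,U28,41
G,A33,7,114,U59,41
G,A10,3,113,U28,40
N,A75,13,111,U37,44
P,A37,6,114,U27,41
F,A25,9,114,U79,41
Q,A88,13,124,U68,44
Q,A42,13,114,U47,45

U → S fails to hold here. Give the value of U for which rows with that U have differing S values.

U=40: 2 rows → S = 113, 113 ✓
U=41: 5 rows → S = 114, 114, 114, 114, 114 ✓
U=45: 2 rows → S = 114, 114 ✓
U=44: 2 rows → S takes values {111, 124} — violation
The only U value with inconsistent S is U=44.

44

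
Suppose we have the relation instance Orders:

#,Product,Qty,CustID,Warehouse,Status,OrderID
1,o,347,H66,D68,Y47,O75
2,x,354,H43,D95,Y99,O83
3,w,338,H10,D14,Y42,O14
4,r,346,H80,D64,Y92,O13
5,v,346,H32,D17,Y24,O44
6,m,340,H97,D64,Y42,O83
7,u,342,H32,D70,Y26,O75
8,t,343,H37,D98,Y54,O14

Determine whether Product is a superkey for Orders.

All 8 rows have distinct Product values, so Product → (all attributes) holds and Product is a superkey.

Yes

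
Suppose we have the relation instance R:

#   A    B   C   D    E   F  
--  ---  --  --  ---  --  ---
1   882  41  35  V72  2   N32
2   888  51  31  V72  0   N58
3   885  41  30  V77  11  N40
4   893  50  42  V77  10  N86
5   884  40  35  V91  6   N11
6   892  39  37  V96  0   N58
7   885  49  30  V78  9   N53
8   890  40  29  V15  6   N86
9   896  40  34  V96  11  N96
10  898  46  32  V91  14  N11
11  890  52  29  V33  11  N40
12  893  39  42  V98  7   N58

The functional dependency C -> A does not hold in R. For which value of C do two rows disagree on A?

35

C=35: rows 1, 5 → A takes values {882, 884} — violation
C=31: row 2 → A = 888 ✓
C=30: rows 3, 7 → A = 885, 885 ✓
C=42: rows 4, 12 → A = 893, 893 ✓
C=37: row 6 → A = 892 ✓
C=29: rows 8, 11 → A = 890, 890 ✓
C=34: row 9 → A = 896 ✓
C=32: row 10 → A = 898 ✓
The only C value with inconsistent A is C=35.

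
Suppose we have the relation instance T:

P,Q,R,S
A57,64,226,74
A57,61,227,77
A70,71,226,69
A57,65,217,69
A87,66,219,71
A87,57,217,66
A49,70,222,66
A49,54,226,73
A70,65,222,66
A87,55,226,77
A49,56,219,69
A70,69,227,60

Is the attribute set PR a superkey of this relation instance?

Yes

All 12 rows have distinct PR values, so PR → (all attributes) holds and PR is a superkey.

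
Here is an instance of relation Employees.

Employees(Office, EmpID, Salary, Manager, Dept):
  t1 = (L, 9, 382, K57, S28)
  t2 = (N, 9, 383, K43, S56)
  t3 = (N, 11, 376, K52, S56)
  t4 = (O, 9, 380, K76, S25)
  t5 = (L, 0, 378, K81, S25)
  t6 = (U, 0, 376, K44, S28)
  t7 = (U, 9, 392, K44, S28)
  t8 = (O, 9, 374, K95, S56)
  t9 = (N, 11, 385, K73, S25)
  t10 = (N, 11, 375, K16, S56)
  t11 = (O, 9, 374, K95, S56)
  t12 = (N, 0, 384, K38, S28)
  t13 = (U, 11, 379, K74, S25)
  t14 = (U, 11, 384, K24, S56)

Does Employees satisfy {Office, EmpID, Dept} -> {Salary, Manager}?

No

(Office=L, EmpID=9, Dept=S28): row 1 → {Salary,Manager} = (382, K57) ✓
(Office=N, EmpID=9, Dept=S56): row 2 → {Salary,Manager} = (383, K43) ✓
(Office=N, EmpID=11, Dept=S56): rows 3, 10 → {Salary,Manager} takes values {(376, K52), (375, K16)} — violation
(Office=O, EmpID=9, Dept=S25): row 4 → {Salary,Manager} = (380, K76) ✓
(Office=L, EmpID=0, Dept=S25): row 5 → {Salary,Manager} = (378, K81) ✓
(Office=U, EmpID=0, Dept=S28): row 6 → {Salary,Manager} = (376, K44) ✓
(Office=U, EmpID=9, Dept=S28): row 7 → {Salary,Manager} = (392, K44) ✓
(Office=O, EmpID=9, Dept=S56): rows 8, 11 → {Salary,Manager} = (374, K95), (374, K95) ✓
(Office=N, EmpID=11, Dept=S25): row 9 → {Salary,Manager} = (385, K73) ✓
(Office=N, EmpID=0, Dept=S28): row 12 → {Salary,Manager} = (384, K38) ✓
(Office=U, EmpID=11, Dept=S25): row 13 → {Salary,Manager} = (379, K74) ✓
(Office=U, EmpID=11, Dept=S56): row 14 → {Salary,Manager} = (384, K24) ✓
Two rows agree on {Office, EmpID, Dept} but differ on {Salary, Manager}, so {Office, EmpID, Dept} -> {Salary, Manager} does not hold.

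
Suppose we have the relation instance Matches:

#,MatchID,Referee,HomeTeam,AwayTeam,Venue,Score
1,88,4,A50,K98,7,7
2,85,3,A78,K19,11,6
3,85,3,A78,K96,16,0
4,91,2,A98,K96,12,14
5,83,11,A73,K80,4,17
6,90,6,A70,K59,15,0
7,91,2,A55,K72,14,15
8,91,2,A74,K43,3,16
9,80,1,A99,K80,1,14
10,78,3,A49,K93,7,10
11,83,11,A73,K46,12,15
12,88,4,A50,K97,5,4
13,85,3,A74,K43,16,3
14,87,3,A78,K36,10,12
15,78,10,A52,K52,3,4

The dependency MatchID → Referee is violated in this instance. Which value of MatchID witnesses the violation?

78

MatchID=88: rows 1, 12 → Referee = 4, 4 ✓
MatchID=85: rows 2, 3, 13 → Referee = 3, 3, 3 ✓
MatchID=91: rows 4, 7, 8 → Referee = 2, 2, 2 ✓
MatchID=83: rows 5, 11 → Referee = 11, 11 ✓
MatchID=90: row 6 → Referee = 6 ✓
MatchID=80: row 9 → Referee = 1 ✓
MatchID=78: rows 10, 15 → Referee takes values {3, 10} — violation
MatchID=87: row 14 → Referee = 3 ✓
The only MatchID value with inconsistent Referee is MatchID=78.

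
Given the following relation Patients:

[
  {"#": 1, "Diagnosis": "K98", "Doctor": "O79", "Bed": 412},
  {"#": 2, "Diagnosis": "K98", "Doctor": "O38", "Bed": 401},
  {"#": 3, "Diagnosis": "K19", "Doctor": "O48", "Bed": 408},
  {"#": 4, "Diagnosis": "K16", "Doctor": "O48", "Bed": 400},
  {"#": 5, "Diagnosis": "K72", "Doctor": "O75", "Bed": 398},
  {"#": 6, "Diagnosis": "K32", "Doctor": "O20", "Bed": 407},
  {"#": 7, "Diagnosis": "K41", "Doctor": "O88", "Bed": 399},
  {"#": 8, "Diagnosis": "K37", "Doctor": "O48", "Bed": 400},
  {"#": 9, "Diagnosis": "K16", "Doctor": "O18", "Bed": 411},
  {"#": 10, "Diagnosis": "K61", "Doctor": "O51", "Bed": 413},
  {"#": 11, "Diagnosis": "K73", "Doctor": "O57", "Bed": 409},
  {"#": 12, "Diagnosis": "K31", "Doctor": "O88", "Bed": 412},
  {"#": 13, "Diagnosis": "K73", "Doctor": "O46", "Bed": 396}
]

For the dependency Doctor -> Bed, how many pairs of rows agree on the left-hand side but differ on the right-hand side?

3

Doctor=O48: violating pairs (3,4), (3,8) — 2 pairs.
Doctor=O88: violating pairs (7,12) — 1 pair.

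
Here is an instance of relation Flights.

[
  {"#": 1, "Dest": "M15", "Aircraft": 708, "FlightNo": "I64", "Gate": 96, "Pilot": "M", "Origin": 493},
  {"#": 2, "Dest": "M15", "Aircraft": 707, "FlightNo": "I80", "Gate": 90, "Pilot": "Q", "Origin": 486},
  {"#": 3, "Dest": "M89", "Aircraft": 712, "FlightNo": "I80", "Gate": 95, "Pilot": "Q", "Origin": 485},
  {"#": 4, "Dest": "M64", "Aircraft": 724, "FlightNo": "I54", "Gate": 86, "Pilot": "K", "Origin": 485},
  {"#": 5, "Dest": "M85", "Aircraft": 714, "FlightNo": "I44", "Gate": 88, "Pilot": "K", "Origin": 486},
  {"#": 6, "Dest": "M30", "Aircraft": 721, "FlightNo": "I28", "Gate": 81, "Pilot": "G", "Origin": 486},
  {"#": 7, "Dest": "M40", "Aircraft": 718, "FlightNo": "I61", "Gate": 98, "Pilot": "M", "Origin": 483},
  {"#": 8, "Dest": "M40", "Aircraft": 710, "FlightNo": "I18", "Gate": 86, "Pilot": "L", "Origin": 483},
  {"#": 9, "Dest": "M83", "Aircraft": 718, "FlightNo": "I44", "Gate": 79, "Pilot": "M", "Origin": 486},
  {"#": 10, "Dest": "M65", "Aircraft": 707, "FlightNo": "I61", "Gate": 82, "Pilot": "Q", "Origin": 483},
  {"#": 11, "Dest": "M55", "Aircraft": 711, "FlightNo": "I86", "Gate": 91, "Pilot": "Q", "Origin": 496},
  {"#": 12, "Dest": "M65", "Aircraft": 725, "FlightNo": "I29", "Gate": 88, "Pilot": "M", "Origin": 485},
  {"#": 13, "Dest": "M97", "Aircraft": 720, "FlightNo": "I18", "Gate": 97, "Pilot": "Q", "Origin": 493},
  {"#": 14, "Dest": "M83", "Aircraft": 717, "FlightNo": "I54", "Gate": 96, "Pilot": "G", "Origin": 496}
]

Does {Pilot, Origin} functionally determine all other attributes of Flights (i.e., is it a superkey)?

All 14 rows have distinct {Pilot, Origin} values, so {Pilot, Origin} → (all attributes) holds and {Pilot, Origin} is a superkey.

Yes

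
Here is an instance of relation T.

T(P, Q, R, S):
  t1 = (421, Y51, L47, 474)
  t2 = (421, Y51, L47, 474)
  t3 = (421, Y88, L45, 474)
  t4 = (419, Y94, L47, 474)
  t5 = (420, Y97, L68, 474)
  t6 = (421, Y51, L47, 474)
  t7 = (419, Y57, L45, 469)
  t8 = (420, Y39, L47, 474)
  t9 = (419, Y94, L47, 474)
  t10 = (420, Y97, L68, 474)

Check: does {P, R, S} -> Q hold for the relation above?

Yes

(P=421, R=L47, S=474): rows 1, 2, 6 → Q = Y51, Y51, Y51 ✓
(P=421, R=L45, S=474): row 3 → Q = Y88 ✓
(P=419, R=L47, S=474): rows 4, 9 → Q = Y94, Y94 ✓
(P=420, R=L68, S=474): rows 5, 10 → Q = Y97, Y97 ✓
(P=419, R=L45, S=469): row 7 → Q = Y57 ✓
(P=420, R=L47, S=474): row 8 → Q = Y39 ✓
Every {P, R, S} value is associated with a single Q value, so {P, R, S} -> Q holds.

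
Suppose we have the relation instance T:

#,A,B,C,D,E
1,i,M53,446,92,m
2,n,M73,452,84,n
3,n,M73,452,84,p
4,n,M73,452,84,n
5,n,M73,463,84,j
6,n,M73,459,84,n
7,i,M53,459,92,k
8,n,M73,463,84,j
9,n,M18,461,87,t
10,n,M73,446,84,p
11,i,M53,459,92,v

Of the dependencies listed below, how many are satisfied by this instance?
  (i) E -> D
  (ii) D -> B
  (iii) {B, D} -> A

3

(i) E -> D: every LHS value maps to a single RHS value — holds.
(ii) D -> B: every LHS value maps to a single RHS value — holds.
(iii) {B, D} -> A: every LHS value maps to a single RHS value — holds.
3 of the 3 dependencies hold.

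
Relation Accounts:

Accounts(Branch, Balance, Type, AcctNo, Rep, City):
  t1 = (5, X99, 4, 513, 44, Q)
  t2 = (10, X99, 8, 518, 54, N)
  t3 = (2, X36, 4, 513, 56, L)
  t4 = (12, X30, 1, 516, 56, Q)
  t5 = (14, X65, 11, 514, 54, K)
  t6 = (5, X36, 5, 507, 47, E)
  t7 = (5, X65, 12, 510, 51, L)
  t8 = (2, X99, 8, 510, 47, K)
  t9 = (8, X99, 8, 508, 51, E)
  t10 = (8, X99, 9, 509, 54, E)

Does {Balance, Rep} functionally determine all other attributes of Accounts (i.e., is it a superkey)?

Rows 2 and 10 have the same {Balance, Rep} value (Balance=X99, Rep=54) but are distinct tuples, so {Balance, Rep} does not determine every attribute — not a superkey.

No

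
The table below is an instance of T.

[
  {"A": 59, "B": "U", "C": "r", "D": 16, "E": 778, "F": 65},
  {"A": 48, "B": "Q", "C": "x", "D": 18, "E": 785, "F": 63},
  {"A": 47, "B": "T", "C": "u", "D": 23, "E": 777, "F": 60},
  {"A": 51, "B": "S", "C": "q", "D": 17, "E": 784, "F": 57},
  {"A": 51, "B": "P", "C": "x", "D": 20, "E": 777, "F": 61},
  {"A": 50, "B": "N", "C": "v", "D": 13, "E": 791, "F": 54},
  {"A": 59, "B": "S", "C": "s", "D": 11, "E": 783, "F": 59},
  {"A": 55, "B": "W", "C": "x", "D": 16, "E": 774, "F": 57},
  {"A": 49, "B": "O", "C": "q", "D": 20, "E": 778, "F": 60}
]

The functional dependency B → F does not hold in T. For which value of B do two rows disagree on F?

S

B=U: 1 row → F = 65 ✓
B=Q: 1 row → F = 63 ✓
B=T: 1 row → F = 60 ✓
B=S: 2 rows → F takes values {57, 59} — violation
B=P: 1 row → F = 61 ✓
B=N: 1 row → F = 54 ✓
B=W: 1 row → F = 57 ✓
B=O: 1 row → F = 60 ✓
The only B value with inconsistent F is B=S.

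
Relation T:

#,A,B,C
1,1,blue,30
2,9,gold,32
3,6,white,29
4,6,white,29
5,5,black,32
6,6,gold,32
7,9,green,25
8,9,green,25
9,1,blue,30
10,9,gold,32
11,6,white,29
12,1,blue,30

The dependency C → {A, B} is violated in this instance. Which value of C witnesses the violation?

32

C=30: rows 1, 9, 12 → {A,B} = (1, blue), (1, blue), (1, blue) ✓
C=32: rows 2, 5, 6, 10 → {A,B} takes values {(9, gold), (5, black), (6, gold)} — violation
C=29: rows 3, 4, 11 → {A,B} = (6, white), (6, white), (6, white) ✓
C=25: rows 7, 8 → {A,B} = (9, green), (9, green) ✓
The only C value with inconsistent RHS is C=32.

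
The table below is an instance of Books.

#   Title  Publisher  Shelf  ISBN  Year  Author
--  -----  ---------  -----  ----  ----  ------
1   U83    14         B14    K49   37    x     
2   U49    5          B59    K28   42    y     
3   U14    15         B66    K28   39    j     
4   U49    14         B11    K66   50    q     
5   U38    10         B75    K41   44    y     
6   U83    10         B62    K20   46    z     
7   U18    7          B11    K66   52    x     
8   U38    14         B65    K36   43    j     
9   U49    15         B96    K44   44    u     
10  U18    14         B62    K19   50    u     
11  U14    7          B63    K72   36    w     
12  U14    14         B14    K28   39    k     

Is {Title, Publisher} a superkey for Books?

Yes

All 12 rows have distinct {Title, Publisher} values, so {Title, Publisher} → (all attributes) holds and {Title, Publisher} is a superkey.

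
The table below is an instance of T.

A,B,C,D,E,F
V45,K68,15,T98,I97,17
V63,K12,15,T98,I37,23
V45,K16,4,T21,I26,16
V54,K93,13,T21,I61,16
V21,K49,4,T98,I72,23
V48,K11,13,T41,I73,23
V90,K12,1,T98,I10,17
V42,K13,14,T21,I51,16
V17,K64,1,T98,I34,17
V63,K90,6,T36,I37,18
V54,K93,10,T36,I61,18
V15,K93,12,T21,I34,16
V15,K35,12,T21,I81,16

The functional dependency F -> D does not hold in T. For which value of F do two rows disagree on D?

F=17: 3 rows → D = T98, T98, T98 ✓
F=23: 3 rows → D takes values {T98, T41} — violation
F=16: 5 rows → D = T21, T21, T21, T21, T21 ✓
F=18: 2 rows → D = T36, T36 ✓
The only F value with inconsistent D is F=23.

23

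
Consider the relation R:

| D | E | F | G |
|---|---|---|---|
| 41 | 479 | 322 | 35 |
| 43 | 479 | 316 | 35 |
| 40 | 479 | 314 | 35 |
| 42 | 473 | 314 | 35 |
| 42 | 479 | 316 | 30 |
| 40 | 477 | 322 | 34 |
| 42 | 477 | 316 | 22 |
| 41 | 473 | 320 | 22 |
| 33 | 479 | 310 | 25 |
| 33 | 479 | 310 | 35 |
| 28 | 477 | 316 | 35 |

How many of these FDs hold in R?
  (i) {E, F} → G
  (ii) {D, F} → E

(i) {E, F} → G: (E=479, F=316): 2 rows → G takes values {35, 30} — violation; (E=477, F=316): 2 rows → G takes values {22, 35} — violation; (E=479, F=310): 2 rows → G takes values {25, 35} — violation — fails.
(ii) {D, F} → E: (D=42, F=316): 2 rows → E takes values {479, 477} — violation — fails.
None of the 2 dependencies hold.

0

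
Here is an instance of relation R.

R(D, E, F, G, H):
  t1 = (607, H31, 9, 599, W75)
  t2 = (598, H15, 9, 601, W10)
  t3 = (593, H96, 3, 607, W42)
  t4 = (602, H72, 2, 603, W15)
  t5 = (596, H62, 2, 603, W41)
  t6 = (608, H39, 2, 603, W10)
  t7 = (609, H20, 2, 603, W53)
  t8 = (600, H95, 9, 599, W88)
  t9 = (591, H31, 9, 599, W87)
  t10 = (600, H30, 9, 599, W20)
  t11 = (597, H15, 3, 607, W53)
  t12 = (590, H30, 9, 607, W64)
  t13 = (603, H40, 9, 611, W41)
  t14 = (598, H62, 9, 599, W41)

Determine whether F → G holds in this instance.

F=9: rows 1, 2, 8, 9, 10, 12, 13, 14 → G takes values {599, 601, 607, 611} — violation
F=3: rows 3, 11 → G = 607, 607 ✓
F=2: rows 4, 5, 6, 7 → G = 603, 603, 603, 603 ✓
Two rows agree on F but differ on G, so F → G does not hold.

No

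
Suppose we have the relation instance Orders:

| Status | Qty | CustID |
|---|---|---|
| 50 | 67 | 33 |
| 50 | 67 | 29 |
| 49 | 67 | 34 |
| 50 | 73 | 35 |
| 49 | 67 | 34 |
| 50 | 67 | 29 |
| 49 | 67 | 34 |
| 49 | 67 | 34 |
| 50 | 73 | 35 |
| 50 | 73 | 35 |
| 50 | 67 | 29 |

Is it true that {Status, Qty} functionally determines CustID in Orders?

No

(Status=50, Qty=67): 4 rows → CustID takes values {33, 29} — violation
(Status=49, Qty=67): 4 rows → CustID = 34, 34, 34, 34 ✓
(Status=50, Qty=73): 3 rows → CustID = 35, 35, 35 ✓
Two rows agree on {Status, Qty} but differ on CustID, so {Status, Qty} -> CustID does not hold.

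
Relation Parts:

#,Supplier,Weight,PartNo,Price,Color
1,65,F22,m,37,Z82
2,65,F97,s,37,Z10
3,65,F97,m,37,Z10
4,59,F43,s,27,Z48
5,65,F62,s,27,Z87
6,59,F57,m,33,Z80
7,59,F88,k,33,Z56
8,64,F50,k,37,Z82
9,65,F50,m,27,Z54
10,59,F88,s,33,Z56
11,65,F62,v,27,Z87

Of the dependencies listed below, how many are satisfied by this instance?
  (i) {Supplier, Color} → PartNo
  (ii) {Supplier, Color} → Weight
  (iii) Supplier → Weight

(i) {Supplier, Color} → PartNo: (Supplier=65, Color=Z10): rows 2, 3 → PartNo takes values {s, m} — violation; (Supplier=65, Color=Z87): rows 5, 11 → PartNo takes values {s, v} — violation; (Supplier=59, Color=Z56): rows 7, 10 → PartNo takes values {k, s} — violation — fails.
(ii) {Supplier, Color} → Weight: every LHS value maps to a single RHS value — holds.
(iii) Supplier → Weight: Supplier=65: rows 1, 2, 3, 5, 9, 11 → Weight takes values {F22, F97, F62, F50} — violation; Supplier=59: rows 4, 6, 7, 10 → Weight takes values {F43, F57, F88} — violation — fails.
1 of the 3 dependencies holds.

1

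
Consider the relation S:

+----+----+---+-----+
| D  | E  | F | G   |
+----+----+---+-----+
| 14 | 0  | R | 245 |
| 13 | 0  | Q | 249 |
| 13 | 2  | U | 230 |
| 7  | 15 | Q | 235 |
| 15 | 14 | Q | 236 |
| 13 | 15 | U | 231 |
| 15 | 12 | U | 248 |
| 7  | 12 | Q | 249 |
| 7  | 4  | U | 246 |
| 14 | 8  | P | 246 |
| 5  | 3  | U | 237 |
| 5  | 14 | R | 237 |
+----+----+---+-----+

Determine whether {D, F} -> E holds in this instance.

(D=14, F=R): 1 row → E = 0 ✓
(D=13, F=Q): 1 row → E = 0 ✓
(D=13, F=U): 2 rows → E takes values {2, 15} — violation
(D=7, F=Q): 2 rows → E takes values {15, 12} — violation
(D=15, F=Q): 1 row → E = 14 ✓
(D=15, F=U): 1 row → E = 12 ✓
(D=7, F=U): 1 row → E = 4 ✓
(D=14, F=P): 1 row → E = 8 ✓
(D=5, F=U): 1 row → E = 3 ✓
(D=5, F=R): 1 row → E = 14 ✓
Two rows agree on {D, F} but differ on E, so {D, F} -> E does not hold.

No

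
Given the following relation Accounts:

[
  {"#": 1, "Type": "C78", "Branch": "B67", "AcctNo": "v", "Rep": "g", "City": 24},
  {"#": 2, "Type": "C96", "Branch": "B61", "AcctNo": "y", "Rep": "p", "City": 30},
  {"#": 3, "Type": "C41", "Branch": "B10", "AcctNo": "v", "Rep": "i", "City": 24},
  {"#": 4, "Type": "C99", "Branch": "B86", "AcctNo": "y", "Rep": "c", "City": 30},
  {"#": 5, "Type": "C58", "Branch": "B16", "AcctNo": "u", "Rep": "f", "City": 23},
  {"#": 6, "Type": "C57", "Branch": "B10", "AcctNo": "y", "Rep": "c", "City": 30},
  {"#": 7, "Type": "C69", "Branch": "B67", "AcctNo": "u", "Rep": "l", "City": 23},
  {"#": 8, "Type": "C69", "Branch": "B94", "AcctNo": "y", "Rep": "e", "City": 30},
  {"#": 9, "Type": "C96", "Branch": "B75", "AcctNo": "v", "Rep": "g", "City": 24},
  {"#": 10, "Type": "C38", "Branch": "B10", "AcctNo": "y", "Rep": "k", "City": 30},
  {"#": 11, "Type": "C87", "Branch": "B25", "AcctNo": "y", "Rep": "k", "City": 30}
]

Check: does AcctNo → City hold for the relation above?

Yes

AcctNo=v: rows 1, 3, 9 → City = 24, 24, 24 ✓
AcctNo=y: rows 2, 4, 6, 8, 10, 11 → City = 30, 30, 30, 30, 30, 30 ✓
AcctNo=u: rows 5, 7 → City = 23, 23 ✓
Every AcctNo value is associated with a single City value, so AcctNo → City holds.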